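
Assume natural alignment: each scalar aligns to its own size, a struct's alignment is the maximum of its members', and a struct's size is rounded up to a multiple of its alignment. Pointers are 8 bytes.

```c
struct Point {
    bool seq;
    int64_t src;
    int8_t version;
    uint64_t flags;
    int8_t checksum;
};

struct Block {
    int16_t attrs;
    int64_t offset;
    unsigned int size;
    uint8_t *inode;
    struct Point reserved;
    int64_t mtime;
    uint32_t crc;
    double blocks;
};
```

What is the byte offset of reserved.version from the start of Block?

Point: seq at 0 (size 1, align 1) → ends 1; pad 7 to align 8 for src; src at 8 (size 8, align 8) → ends 16; version at 16 (size 1, align 1) → ends 17; pad 7 to align 8 for flags; flags at 24 (size 8, align 8) → ends 32; checksum at 32 (size 1, align 1) → ends 33; tail pad 7 to reach multiple of 8; total 40 bytes, alignment 8
attrs at 0 (size 2, align 2) → ends 2
pad 6 to align 8 for offset
offset at 8 (size 8, align 8) → ends 16
size at 16 (size 4, align 4) → ends 20
pad 4 to align 8 for inode
inode at 24 (size 8, align 8) → ends 32
reserved at 32 (size 40, align 8) → ends 72
within Point: version at 16
32 + 16 = 48

48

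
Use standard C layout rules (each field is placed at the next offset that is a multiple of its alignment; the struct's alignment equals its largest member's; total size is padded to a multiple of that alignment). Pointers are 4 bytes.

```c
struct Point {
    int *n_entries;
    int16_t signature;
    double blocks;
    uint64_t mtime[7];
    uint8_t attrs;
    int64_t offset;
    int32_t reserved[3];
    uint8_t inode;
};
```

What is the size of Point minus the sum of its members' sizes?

@0: n_entries [4B, align 4] → 4
@4: signature [2B, align 2] → 6
+2 pad (align 8)
@8: blocks [8B, align 8] → 16
@16: mtime [56B, align 8] → 72
@72: attrs [1B, align 1] → 73
+7 pad (align 8)
@80: offset [8B, align 8] → 88
@88: reserved [12B, align 4] → 100
@100: inode [1B, align 1] → 101
+3 tail pad (align 8)
size 104, align 8
data bytes 92, size 104 → padding 12

12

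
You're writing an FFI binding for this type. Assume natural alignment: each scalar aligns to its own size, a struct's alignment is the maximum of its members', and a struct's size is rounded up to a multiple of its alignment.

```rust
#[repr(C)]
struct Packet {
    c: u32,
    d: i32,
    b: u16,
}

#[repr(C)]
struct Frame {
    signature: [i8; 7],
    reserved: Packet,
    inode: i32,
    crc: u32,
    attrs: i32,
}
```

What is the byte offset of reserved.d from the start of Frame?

Packet: @0: c [4B, align 4] → 4; @4: d [4B, align 4] → 8; @8: b [2B, align 2] → 10; +2 tail pad (align 4); size 12, align 4
@0: signature [7B, align 1] → 7
+1 pad (align 4)
@8: reserved [12B, align 4] → 20
within Packet: d at 4
8 + 4 = 12

12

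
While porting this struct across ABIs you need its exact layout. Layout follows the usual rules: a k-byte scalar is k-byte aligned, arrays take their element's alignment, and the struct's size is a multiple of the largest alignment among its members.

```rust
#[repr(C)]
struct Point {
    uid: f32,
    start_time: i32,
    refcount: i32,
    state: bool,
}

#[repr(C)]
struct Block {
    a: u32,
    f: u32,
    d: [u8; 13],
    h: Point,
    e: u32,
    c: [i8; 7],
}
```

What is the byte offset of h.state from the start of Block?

Point: uid at 0 (size 4, align 4) → ends 4; start_time at 4 (size 4, align 4) → ends 8; refcount at 8 (size 4, align 4) → ends 12; state at 12 (size 1, align 1) → ends 13; tail pad 3 to reach multiple of 4; total 16 bytes, alignment 4
a at 0 (size 4, align 4) → ends 4
f at 4 (size 4, align 4) → ends 8
d at 8 (size 13, align 1) → ends 21
pad 3 to align 4 for h
h at 24 (size 16, align 4) → ends 40
within Point: state at 12
24 + 12 = 36

36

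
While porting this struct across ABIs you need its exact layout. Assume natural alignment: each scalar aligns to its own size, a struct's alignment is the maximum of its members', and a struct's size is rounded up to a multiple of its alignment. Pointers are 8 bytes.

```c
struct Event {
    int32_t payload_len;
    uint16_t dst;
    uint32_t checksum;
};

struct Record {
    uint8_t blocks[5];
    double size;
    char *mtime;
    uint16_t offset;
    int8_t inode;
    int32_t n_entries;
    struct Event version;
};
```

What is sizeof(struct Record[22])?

1056

Event: @0: payload_len [4B, align 4] → 4; @4: dst [2B, align 2] → 6; +2 pad (align 4); @8: checksum [4B, align 4] → 12; size 12, align 4
@0: blocks [5B, align 1] → 5
+3 pad (align 8)
@8: size [8B, align 8] → 16
@16: mtime [8B, align 8] → 24
@24: offset [2B, align 2] → 26
@26: inode [1B, align 1] → 27
+1 pad (align 4)
@28: n_entries [4B, align 4] → 32
@32: version [12B, align 4] → 44
+4 tail pad (align 8)
size 48, align 8
array of 22: 22 × 48 = 1056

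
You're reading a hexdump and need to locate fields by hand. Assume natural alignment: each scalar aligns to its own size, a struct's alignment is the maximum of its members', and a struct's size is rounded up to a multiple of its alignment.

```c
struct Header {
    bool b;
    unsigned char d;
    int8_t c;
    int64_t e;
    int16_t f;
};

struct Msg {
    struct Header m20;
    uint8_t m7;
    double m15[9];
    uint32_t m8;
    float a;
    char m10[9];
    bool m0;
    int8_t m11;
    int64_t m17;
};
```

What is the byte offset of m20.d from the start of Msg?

1

Header: 0..1  b  (1B, 1-aligned); 1..2  d  (1B, 1-aligned); 2..3  c  (1B, 1-aligned); 3..8  -- padding (5B); 8..16  e  (8B, 8-aligned); 16..18  f  (2B, 2-aligned); 18..24  -- tail padding (6B); sizeof = 24, alignof = 8
0..24  m20  (24B, 8-aligned)
within Header: d at 1
0 + 1 = 1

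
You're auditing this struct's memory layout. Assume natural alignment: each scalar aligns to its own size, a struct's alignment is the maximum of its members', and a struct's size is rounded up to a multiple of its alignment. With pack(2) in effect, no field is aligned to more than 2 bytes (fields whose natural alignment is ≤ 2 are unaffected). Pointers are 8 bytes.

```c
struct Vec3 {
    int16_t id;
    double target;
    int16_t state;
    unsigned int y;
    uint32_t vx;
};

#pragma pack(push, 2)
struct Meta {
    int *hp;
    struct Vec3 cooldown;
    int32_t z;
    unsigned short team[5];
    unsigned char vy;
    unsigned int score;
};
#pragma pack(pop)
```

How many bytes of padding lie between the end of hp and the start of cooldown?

Vec3: id at 0 (size 2, align 2) → ends 2; pad 6 to align 8 for target; target at 8 (size 8, align 8) → ends 16; state at 16 (size 2, align 2) → ends 18; pad 2 to align 4 for y; y at 20 (size 4, align 4) → ends 24; vx at 24 (size 4, align 4) → ends 28; tail pad 4 to reach multiple of 8; total 32 bytes, alignment 8
hp at 0 (size 8, align 2) → ends 8
cooldown at 8 (size 32, align 2) → ends 40

0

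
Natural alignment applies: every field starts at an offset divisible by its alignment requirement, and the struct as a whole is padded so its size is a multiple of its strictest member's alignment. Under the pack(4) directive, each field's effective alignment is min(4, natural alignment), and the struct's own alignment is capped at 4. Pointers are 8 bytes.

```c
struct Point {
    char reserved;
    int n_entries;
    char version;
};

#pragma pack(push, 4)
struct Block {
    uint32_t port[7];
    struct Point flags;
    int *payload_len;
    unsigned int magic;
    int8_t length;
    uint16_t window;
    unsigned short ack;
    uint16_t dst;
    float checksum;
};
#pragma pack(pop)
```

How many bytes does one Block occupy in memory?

Point: 0..1  reserved  (1B, 1-aligned); 1..4  -- padding (3B); 4..8  n_entries  (4B, 4-aligned); 8..9  version  (1B, 1-aligned); 9..12  -- tail padding (3B); sizeof = 12, alignof = 4
0..28  port  (28B, 4-aligned)
28..40  flags  (12B, 4-aligned)
40..48  payload_len  (8B, 4-aligned)
48..52  magic  (4B, 4-aligned)
52..53  length  (1B, 1-aligned)
53..54  -- padding (1B)
54..56  window  (2B, 2-aligned)
56..58  ack  (2B, 2-aligned)
58..60  dst  (2B, 2-aligned)
60..64  checksum  (4B, 4-aligned)
sizeof = 64, alignof = 4

64 bytes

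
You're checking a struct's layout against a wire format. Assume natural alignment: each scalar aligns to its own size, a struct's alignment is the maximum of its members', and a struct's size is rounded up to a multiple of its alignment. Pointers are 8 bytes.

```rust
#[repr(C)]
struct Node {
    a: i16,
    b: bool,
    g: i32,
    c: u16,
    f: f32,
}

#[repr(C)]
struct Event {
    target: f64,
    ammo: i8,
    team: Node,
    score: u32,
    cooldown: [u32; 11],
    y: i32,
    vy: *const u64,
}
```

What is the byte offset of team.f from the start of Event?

Node: 0..2  a  (2B, 2-aligned); 2..3  b  (1B, 1-aligned); 3..4  -- padding (1B); 4..8  g  (4B, 4-aligned); 8..10  c  (2B, 2-aligned); 10..12  -- padding (2B); 12..16  f  (4B, 4-aligned); sizeof = 16, alignof = 4
0..8  target  (8B, 8-aligned)
8..9  ammo  (1B, 1-aligned)
9..12  -- padding (3B)
12..28  team  (16B, 4-aligned)
within Node: f at 12
12 + 12 = 24

24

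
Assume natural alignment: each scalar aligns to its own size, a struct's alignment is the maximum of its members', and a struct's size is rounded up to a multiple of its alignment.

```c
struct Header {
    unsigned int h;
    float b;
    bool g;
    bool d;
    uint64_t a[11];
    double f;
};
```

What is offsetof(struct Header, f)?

h at 0 (size 4, align 4) → ends 4
b at 4 (size 4, align 4) → ends 8
g at 8 (size 1, align 1) → ends 9
d at 9 (size 1, align 1) → ends 10
pad 6 to align 8 for a
a at 16 (size 88, align 8) → ends 104
f at 104 (size 8, align 8) → ends 112

104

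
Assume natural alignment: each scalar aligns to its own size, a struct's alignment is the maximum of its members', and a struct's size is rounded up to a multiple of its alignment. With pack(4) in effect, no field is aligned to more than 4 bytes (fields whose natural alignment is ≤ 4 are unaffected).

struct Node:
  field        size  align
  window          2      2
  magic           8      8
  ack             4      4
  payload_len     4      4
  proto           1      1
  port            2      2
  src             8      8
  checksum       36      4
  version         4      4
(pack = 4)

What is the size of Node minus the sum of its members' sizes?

3

0..2  window  (2B, 2-aligned)
2..4  -- padding (2B)
4..12  magic  (8B, 4-aligned)
12..16  ack  (4B, 4-aligned)
16..20  payload_len  (4B, 4-aligned)
20..21  proto  (1B, 1-aligned)
21..22  -- padding (1B)
22..24  port  (2B, 2-aligned)
24..32  src  (8B, 4-aligned)
32..68  checksum  (36B, 4-aligned)
68..72  version  (4B, 4-aligned)
sizeof = 72, alignof = 4
data bytes 69, size 72 → padding 3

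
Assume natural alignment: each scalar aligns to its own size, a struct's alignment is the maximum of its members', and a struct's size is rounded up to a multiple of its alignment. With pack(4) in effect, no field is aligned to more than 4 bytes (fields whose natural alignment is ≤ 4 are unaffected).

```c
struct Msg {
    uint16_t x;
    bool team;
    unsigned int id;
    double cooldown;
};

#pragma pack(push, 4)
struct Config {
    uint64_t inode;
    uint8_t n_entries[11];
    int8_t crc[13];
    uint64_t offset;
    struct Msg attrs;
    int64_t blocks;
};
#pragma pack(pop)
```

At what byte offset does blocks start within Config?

56

Msg: x at 0 (size 2, align 2) → ends 2; team at 2 (size 1, align 1) → ends 3; pad 1 to align 4 for id; id at 4 (size 4, align 4) → ends 8; cooldown at 8 (size 8, align 8) → ends 16; total 16 bytes, alignment 8
inode at 0 (size 8, align 4) → ends 8
n_entries at 8 (size 11, align 1) → ends 19
crc at 19 (size 13, align 1) → ends 32
offset at 32 (size 8, align 4) → ends 40
attrs at 40 (size 16, align 4) → ends 56
blocks at 56 (size 8, align 4) → ends 64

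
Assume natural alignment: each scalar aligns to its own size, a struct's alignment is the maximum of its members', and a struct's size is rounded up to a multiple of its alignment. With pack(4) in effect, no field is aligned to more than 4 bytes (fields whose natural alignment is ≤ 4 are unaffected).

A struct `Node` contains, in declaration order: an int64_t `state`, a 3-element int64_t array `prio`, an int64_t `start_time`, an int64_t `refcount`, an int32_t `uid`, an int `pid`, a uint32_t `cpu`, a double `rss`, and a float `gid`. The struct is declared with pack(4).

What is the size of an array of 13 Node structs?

state at 0 (size 8, align 4) → ends 8
prio at 8 (size 24, align 4) → ends 32
start_time at 32 (size 8, align 4) → ends 40
refcount at 40 (size 8, align 4) → ends 48
uid at 48 (size 4, align 4) → ends 52
pid at 52 (size 4, align 4) → ends 56
cpu at 56 (size 4, align 4) → ends 60
rss at 60 (size 8, align 4) → ends 68
gid at 68 (size 4, align 4) → ends 72
total 72 bytes, alignment 4
array of 13: 13 × 72 = 936

936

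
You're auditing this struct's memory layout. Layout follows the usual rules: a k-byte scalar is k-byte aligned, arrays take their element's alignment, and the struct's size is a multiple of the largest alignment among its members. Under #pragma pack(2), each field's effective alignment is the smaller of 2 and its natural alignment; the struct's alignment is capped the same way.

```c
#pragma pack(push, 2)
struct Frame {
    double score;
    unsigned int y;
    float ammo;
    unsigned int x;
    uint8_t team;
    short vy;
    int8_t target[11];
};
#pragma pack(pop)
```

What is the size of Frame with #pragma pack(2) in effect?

@0: score [8B, align 2] → 8
@8: y [4B, align 2] → 12
@12: ammo [4B, align 2] → 16
@16: x [4B, align 2] → 20
@20: team [1B, align 1] → 21
+1 pad (align 2)
@22: vy [2B, align 2] → 24
@24: target [11B, align 1] → 35
+1 tail pad (align 2)
size 36, align 2

36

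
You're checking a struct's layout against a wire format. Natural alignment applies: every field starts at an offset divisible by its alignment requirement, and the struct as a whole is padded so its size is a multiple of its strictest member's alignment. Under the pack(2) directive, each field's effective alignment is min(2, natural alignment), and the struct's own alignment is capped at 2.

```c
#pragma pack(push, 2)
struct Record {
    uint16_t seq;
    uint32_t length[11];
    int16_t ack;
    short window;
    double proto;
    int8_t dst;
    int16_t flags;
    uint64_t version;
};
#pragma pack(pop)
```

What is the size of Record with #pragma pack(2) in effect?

70

0..2  seq  (2B, 2-aligned)
2..46  length  (44B, 2-aligned)
46..48  ack  (2B, 2-aligned)
48..50  window  (2B, 2-aligned)
50..58  proto  (8B, 2-aligned)
58..59  dst  (1B, 1-aligned)
59..60  -- padding (1B)
60..62  flags  (2B, 2-aligned)
62..70  version  (8B, 2-aligned)
sizeof = 70, alignof = 2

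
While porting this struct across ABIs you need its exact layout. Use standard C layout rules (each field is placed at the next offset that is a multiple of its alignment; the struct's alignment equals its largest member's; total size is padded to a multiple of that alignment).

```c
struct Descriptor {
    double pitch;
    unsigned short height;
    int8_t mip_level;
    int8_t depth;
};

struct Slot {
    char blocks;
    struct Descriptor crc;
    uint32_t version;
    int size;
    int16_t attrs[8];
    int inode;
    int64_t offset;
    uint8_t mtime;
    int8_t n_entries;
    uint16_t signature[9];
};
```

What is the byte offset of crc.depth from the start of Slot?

Descriptor: 0..8  pitch  (8B, 8-aligned); 8..10  height  (2B, 2-aligned); 10..11  mip_level  (1B, 1-aligned); 11..12  depth  (1B, 1-aligned); 12..16  -- tail padding (4B); sizeof = 16, alignof = 8
0..1  blocks  (1B, 1-aligned)
1..8  -- padding (7B)
8..24  crc  (16B, 8-aligned)
within Descriptor: depth at 11
8 + 11 = 19

19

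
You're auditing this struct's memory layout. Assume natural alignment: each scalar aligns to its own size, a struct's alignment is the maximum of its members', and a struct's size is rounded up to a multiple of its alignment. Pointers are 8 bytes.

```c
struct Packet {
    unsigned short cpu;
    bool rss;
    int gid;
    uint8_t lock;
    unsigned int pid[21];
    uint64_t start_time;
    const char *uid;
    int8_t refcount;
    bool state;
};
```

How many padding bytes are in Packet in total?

0..2  cpu  (2B, 2-aligned)
2..3  rss  (1B, 1-aligned)
3..4  -- padding (1B)
4..8  gid  (4B, 4-aligned)
8..9  lock  (1B, 1-aligned)
9..12  -- padding (3B)
12..96  pid  (84B, 4-aligned)
96..104  start_time  (8B, 8-aligned)
104..112  uid  (8B, 8-aligned)
112..113  refcount  (1B, 1-aligned)
113..114  state  (1B, 1-aligned)
114..120  -- tail padding (6B)
sizeof = 120, alignof = 8
data bytes 110, size 120 → padding 10

10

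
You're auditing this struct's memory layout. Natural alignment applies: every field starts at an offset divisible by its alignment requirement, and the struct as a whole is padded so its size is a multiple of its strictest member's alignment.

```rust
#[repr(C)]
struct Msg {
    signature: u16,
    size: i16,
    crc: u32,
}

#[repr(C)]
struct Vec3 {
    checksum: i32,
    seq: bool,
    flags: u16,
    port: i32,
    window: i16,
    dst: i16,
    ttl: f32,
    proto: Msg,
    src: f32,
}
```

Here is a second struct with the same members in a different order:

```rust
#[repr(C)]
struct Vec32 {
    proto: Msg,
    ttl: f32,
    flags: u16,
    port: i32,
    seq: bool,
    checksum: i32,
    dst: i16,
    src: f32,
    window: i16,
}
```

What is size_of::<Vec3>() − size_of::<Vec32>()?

-8

Msg: signature at 0 (size 2, align 2) → ends 2; size at 2 (size 2, align 2) → ends 4; crc at 4 (size 4, align 4) → ends 8; total 8 bytes, alignment 4
checksum at 0 (size 4, align 4) → ends 4
seq at 4 (size 1, align 1) → ends 5
pad 1 to align 2 for flags
flags at 6 (size 2, align 2) → ends 8
port at 8 (size 4, align 4) → ends 12
window at 12 (size 2, align 2) → ends 14
dst at 14 (size 2, align 2) → ends 16
ttl at 16 (size 4, align 4) → ends 20
proto at 20 (size 8, align 4) → ends 28
src at 28 (size 4, align 4) → ends 32
total 32 bytes, alignment 4
— Vec32 —
proto at 0 (size 8, align 4) → ends 8
ttl at 8 (size 4, align 4) → ends 12
flags at 12 (size 2, align 2) → ends 14
pad 2 to align 4 for port
port at 16 (size 4, align 4) → ends 20
seq at 20 (size 1, align 1) → ends 21
pad 3 to align 4 for checksum
checksum at 24 (size 4, align 4) → ends 28
dst at 28 (size 2, align 2) → ends 30
pad 2 to align 4 for src
src at 32 (size 4, align 4) → ends 36
window at 36 (size 2, align 2) → ends 38
tail pad 2 to reach multiple of 4
total 40 bytes, alignment 4
32 − 40 = -8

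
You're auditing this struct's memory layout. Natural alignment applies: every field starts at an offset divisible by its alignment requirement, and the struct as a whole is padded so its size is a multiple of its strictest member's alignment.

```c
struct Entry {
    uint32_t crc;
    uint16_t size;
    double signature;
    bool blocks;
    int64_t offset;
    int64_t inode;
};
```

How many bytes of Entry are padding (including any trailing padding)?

9

0..4  crc  (4B, 4-aligned)
4..6  size  (2B, 2-aligned)
6..8  -- padding (2B)
8..16  signature  (8B, 8-aligned)
16..17  blocks  (1B, 1-aligned)
17..24  -- padding (7B)
24..32  offset  (8B, 8-aligned)
32..40  inode  (8B, 8-aligned)
sizeof = 40, alignof = 8
data bytes 31, size 40 → padding 9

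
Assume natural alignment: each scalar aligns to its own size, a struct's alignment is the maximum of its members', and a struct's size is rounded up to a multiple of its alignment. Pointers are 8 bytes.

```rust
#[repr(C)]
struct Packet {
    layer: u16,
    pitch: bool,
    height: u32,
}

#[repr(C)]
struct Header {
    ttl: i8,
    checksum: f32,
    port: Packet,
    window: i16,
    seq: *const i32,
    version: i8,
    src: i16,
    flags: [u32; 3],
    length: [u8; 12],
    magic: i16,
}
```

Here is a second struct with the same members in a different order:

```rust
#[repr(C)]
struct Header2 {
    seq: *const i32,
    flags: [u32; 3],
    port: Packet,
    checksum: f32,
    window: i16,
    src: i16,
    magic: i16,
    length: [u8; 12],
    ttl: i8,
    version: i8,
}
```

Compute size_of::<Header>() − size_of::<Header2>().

8

Packet: layer at 0 (size 2, align 2) → ends 2; pitch at 2 (size 1, align 1) → ends 3; pad 1 to align 4 for height; height at 4 (size 4, align 4) → ends 8; total 8 bytes, alignment 4
ttl at 0 (size 1, align 1) → ends 1
pad 3 to align 4 for checksum
checksum at 4 (size 4, align 4) → ends 8
port at 8 (size 8, align 4) → ends 16
window at 16 (size 2, align 2) → ends 18
pad 6 to align 8 for seq
seq at 24 (size 8, align 8) → ends 32
version at 32 (size 1, align 1) → ends 33
pad 1 to align 2 for src
src at 34 (size 2, align 2) → ends 36
flags at 36 (size 12, align 4) → ends 48
length at 48 (size 12, align 1) → ends 60
magic at 60 (size 2, align 2) → ends 62
tail pad 2 to reach multiple of 8
total 64 bytes, alignment 8
— Header2 —
seq at 0 (size 8, align 8) → ends 8
flags at 8 (size 12, align 4) → ends 20
port at 20 (size 8, align 4) → ends 28
checksum at 28 (size 4, align 4) → ends 32
window at 32 (size 2, align 2) → ends 34
src at 34 (size 2, align 2) → ends 36
magic at 36 (size 2, align 2) → ends 38
length at 38 (size 12, align 1) → ends 50
ttl at 50 (size 1, align 1) → ends 51
version at 51 (size 1, align 1) → ends 52
tail pad 4 to reach multiple of 8
total 56 bytes, alignment 8
64 − 56 = 8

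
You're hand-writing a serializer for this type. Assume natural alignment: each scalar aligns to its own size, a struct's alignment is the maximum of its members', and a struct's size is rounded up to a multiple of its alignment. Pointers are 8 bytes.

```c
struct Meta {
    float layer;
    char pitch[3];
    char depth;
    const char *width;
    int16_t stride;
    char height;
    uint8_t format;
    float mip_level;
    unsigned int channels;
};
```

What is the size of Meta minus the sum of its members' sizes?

@0: layer [4B, align 4] → 4
@4: pitch [3B, align 1] → 7
@7: depth [1B, align 1] → 8
@8: width [8B, align 8] → 16
@16: stride [2B, align 2] → 18
@18: height [1B, align 1] → 19
@19: format [1B, align 1] → 20
@20: mip_level [4B, align 4] → 24
@24: channels [4B, align 4] → 28
+4 tail pad (align 8)
size 32, align 8
data bytes 28, size 32 → padding 4

4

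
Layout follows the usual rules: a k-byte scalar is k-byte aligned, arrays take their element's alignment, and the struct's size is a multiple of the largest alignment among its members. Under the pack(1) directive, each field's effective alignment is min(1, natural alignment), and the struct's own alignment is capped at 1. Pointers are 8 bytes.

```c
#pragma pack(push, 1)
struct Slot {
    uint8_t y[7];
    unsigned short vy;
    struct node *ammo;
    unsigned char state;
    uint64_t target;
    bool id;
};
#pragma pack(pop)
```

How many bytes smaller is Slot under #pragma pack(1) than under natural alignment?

21

natural layout:
  y at 0 (size 7, align 1) → ends 7
  pad 1 to align 2 for vy
  vy at 8 (size 2, align 2) → ends 10
  pad 6 to align 8 for ammo
  ammo at 16 (size 8, align 8) → ends 24
  state at 24 (size 1, align 1) → ends 25
  pad 7 to align 8 for target
  target at 32 (size 8, align 8) → ends 40
  id at 40 (size 1, align 1) → ends 41
  tail pad 7 to reach multiple of 8
  total 48 bytes, alignment 8
packed(1) layout:
  y at 0 (size 7, align 1) → ends 7
  vy at 7 (size 2, align 1) → ends 9
  ammo at 9 (size 8, align 1) → ends 17
  state at 17 (size 1, align 1) → ends 18
  target at 18 (size 8, align 1) → ends 26
  id at 26 (size 1, align 1) → ends 27
  total 27 bytes, alignment 1
48 − 27 = 21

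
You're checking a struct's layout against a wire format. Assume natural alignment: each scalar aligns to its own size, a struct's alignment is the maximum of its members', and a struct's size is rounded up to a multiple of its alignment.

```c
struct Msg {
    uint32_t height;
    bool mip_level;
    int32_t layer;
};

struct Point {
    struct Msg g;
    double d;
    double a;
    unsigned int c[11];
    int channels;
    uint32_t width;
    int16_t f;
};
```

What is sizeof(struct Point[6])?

Msg: 0..4  height  (4B, 4-aligned); 4..5  mip_level  (1B, 1-aligned); 5..8  -- padding (3B); 8..12  layer  (4B, 4-aligned); sizeof = 12, alignof = 4
0..12  g  (12B, 4-aligned)
12..16  -- padding (4B)
16..24  d  (8B, 8-aligned)
24..32  a  (8B, 8-aligned)
32..76  c  (44B, 4-aligned)
76..80  channels  (4B, 4-aligned)
80..84  width  (4B, 4-aligned)
84..86  f  (2B, 2-aligned)
86..88  -- tail padding (2B)
sizeof = 88, alignof = 8
array of 6: 6 × 88 = 528

528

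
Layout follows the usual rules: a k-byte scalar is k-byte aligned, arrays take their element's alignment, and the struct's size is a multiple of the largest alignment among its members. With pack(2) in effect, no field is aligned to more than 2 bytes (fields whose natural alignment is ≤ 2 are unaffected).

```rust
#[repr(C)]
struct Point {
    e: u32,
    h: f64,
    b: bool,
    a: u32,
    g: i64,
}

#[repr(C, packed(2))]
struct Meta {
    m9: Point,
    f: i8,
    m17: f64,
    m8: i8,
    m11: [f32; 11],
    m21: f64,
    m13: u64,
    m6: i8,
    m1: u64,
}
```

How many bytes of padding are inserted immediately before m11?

1

Point: @0: e [4B, align 4] → 4; +4 pad (align 8); @8: h [8B, align 8] → 16; @16: b [1B, align 1] → 17; +3 pad (align 4); @20: a [4B, align 4] → 24; @24: g [8B, align 8] → 32; size 32, align 8
@0: m9 [32B, align 2] → 32
@32: f [1B, align 1] → 33
+1 pad (align 2)
@34: m17 [8B, align 2] → 42
@42: m8 [1B, align 1] → 43
+1 pad (align 2)
@44: m11 [44B, align 2] → 88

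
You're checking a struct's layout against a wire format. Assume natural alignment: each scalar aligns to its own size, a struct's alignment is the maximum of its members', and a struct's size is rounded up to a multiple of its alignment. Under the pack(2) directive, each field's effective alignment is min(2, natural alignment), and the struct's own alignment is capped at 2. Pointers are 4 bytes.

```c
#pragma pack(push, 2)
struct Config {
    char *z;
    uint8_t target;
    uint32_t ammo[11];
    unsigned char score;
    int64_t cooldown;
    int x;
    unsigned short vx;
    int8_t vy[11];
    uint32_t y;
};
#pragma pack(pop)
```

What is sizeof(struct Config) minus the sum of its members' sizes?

3

@0: z [4B, align 2] → 4
@4: target [1B, align 1] → 5
+1 pad (align 2)
@6: ammo [44B, align 2] → 50
@50: score [1B, align 1] → 51
+1 pad (align 2)
@52: cooldown [8B, align 2] → 60
@60: x [4B, align 2] → 64
@64: vx [2B, align 2] → 66
@66: vy [11B, align 1] → 77
+1 pad (align 2)
@78: y [4B, align 2] → 82
size 82, align 2
data bytes 79, size 82 → padding 3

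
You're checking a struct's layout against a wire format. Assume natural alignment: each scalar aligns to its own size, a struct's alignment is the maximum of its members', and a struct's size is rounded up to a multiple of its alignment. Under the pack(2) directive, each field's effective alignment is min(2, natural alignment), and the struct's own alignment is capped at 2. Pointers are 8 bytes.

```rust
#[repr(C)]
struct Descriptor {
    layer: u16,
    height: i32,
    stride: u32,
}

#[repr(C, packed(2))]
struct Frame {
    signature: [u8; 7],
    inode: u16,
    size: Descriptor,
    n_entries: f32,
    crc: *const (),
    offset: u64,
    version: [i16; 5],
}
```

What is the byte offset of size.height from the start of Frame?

Descriptor: 0..2  layer  (2B, 2-aligned); 2..4  -- padding (2B); 4..8  height  (4B, 4-aligned); 8..12  stride  (4B, 4-aligned); sizeof = 12, alignof = 4
0..7  signature  (7B, 1-aligned)
7..8  -- padding (1B)
8..10  inode  (2B, 2-aligned)
10..22  size  (12B, 2-aligned)
within Descriptor: height at 4
10 + 4 = 14

14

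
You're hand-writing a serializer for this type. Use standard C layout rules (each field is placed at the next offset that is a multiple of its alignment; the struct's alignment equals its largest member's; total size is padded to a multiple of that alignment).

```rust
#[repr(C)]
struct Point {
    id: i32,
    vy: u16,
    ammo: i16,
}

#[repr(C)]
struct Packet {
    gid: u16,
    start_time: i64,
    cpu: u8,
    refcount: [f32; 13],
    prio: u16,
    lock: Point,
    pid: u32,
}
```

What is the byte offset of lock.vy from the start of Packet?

80

Point: @0: id [4B, align 4] → 4; @4: vy [2B, align 2] → 6; @6: ammo [2B, align 2] → 8; size 8, align 4
@0: gid [2B, align 2] → 2
+6 pad (align 8)
@8: start_time [8B, align 8] → 16
@16: cpu [1B, align 1] → 17
+3 pad (align 4)
@20: refcount [52B, align 4] → 72
@72: prio [2B, align 2] → 74
+2 pad (align 4)
@76: lock [8B, align 4] → 84
within Point: vy at 4
76 + 4 = 80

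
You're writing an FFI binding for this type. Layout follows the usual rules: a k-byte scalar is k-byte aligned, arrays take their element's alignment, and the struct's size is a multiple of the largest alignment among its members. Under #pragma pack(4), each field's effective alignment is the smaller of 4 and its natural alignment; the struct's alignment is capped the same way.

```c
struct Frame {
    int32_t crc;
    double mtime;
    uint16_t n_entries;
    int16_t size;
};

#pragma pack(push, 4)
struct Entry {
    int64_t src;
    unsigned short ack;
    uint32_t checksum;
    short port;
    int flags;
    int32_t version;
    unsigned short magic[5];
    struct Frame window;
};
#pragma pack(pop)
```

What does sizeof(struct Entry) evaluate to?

64

Frame: @0: crc [4B, align 4] → 4; +4 pad (align 8); @8: mtime [8B, align 8] → 16; @16: n_entries [2B, align 2] → 18; @18: size [2B, align 2] → 20; +4 tail pad (align 8); size 24, align 8
@0: src [8B, align 4] → 8
@8: ack [2B, align 2] → 10
+2 pad (align 4)
@12: checksum [4B, align 4] → 16
@16: port [2B, align 2] → 18
+2 pad (align 4)
@20: flags [4B, align 4] → 24
@24: version [4B, align 4] → 28
@28: magic [10B, align 2] → 38
+2 pad (align 4)
@40: window [24B, align 4] → 64
size 64, align 4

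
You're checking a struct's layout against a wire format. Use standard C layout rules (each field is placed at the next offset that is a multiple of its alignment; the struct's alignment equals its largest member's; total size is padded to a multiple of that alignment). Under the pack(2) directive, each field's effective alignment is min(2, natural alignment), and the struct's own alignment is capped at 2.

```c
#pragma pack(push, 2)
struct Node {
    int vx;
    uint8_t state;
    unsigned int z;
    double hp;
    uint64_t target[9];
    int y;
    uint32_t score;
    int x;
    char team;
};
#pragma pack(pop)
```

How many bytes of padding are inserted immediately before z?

1

0..4  vx  (4B, 2-aligned)
4..5  state  (1B, 1-aligned)
5..6  -- padding (1B)
6..10  z  (4B, 2-aligned)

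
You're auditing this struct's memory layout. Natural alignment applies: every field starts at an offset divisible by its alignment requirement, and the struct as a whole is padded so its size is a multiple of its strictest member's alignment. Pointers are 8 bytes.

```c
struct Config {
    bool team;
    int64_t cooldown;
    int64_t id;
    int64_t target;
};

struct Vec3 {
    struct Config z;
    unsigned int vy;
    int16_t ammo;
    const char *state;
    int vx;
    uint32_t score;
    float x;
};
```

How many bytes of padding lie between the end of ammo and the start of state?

Config: @0: team [1B, align 1] → 1; +7 pad (align 8); @8: cooldown [8B, align 8] → 16; @16: id [8B, align 8] → 24; @24: target [8B, align 8] → 32; size 32, align 8
@0: z [32B, align 8] → 32
@32: vy [4B, align 4] → 36
@36: ammo [2B, align 2] → 38
+2 pad (align 8)
@40: state [8B, align 8] → 48

2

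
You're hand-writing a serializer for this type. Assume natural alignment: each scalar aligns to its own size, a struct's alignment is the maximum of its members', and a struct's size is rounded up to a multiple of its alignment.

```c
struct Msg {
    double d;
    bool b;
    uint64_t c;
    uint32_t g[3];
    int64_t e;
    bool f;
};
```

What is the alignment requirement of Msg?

member alignments: d=8, b=1, c=8, g=4, e=8, f=1
max = 8

8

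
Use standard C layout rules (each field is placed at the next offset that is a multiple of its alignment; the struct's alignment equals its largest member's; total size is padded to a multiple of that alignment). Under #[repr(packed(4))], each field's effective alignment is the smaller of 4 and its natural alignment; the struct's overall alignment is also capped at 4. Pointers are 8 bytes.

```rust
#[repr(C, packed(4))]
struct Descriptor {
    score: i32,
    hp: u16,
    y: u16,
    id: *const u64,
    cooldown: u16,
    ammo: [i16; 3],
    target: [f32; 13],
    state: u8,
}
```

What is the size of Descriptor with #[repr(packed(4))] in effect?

80

score at 0 (size 4, align 4) → ends 4
hp at 4 (size 2, align 2) → ends 6
y at 6 (size 2, align 2) → ends 8
id at 8 (size 8, align 4) → ends 16
cooldown at 16 (size 2, align 2) → ends 18
ammo at 18 (size 6, align 2) → ends 24
target at 24 (size 52, align 4) → ends 76
state at 76 (size 1, align 1) → ends 77
tail pad 3 to reach multiple of 4
total 80 bytes, alignment 4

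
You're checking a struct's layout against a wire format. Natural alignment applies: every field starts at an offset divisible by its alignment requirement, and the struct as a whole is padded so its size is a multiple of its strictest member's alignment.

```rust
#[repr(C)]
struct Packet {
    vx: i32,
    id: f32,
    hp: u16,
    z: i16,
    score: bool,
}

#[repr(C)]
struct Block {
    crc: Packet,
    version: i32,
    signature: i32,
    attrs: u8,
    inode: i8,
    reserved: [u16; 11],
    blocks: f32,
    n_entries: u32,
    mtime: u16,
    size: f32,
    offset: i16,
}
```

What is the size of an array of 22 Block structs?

1496

Packet: vx at 0 (size 4, align 4) → ends 4; id at 4 (size 4, align 4) → ends 8; hp at 8 (size 2, align 2) → ends 10; z at 10 (size 2, align 2) → ends 12; score at 12 (size 1, align 1) → ends 13; tail pad 3 to reach multiple of 4; total 16 bytes, alignment 4
crc at 0 (size 16, align 4) → ends 16
version at 16 (size 4, align 4) → ends 20
signature at 20 (size 4, align 4) → ends 24
attrs at 24 (size 1, align 1) → ends 25
inode at 25 (size 1, align 1) → ends 26
reserved at 26 (size 22, align 2) → ends 48
blocks at 48 (size 4, align 4) → ends 52
n_entries at 52 (size 4, align 4) → ends 56
mtime at 56 (size 2, align 2) → ends 58
pad 2 to align 4 for size
size at 60 (size 4, align 4) → ends 64
offset at 64 (size 2, align 2) → ends 66
tail pad 2 to reach multiple of 4
total 68 bytes, alignment 4
array of 22: 22 × 68 = 1496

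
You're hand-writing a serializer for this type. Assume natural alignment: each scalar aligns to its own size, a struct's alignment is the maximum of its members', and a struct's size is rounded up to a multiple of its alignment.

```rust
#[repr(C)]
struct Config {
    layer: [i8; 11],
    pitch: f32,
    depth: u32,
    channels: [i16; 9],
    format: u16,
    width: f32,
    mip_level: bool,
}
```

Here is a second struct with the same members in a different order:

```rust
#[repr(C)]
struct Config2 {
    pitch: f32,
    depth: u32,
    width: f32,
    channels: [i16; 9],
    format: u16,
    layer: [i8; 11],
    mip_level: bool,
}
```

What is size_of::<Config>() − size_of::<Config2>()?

@0: layer [11B, align 1] → 11
+1 pad (align 4)
@12: pitch [4B, align 4] → 16
@16: depth [4B, align 4] → 20
@20: channels [18B, align 2] → 38
@38: format [2B, align 2] → 40
@40: width [4B, align 4] → 44
@44: mip_level [1B, align 1] → 45
+3 tail pad (align 4)
size 48, align 4
— Config2 —
@0: pitch [4B, align 4] → 4
@4: depth [4B, align 4] → 8
@8: width [4B, align 4] → 12
@12: channels [18B, align 2] → 30
@30: format [2B, align 2] → 32
@32: layer [11B, align 1] → 43
@43: mip_level [1B, align 1] → 44
size 44, align 4
48 − 44 = 4

4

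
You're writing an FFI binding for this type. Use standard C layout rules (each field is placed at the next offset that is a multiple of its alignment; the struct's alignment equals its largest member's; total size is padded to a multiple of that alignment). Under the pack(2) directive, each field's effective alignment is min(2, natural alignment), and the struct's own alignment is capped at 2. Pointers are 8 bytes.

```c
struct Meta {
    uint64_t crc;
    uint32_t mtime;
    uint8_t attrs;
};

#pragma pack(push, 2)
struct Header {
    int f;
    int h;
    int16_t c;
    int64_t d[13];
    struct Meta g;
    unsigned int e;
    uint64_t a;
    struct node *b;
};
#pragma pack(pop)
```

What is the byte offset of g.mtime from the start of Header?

122

Meta: crc at 0 (size 8, align 8) → ends 8; mtime at 8 (size 4, align 4) → ends 12; attrs at 12 (size 1, align 1) → ends 13; tail pad 3 to reach multiple of 8; total 16 bytes, alignment 8
f at 0 (size 4, align 2) → ends 4
h at 4 (size 4, align 2) → ends 8
c at 8 (size 2, align 2) → ends 10
d at 10 (size 104, align 2) → ends 114
g at 114 (size 16, align 2) → ends 130
within Meta: mtime at 8
114 + 8 = 122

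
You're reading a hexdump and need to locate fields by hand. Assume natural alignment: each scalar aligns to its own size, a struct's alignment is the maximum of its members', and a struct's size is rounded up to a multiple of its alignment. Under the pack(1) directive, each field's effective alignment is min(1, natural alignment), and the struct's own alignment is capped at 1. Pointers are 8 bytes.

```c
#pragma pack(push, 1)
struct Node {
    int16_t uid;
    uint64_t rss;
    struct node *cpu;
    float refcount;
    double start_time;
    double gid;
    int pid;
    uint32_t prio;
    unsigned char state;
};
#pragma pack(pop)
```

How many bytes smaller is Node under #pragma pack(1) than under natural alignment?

17

natural layout:
  uid at 0 (size 2, align 2) → ends 2
  pad 6 to align 8 for rss
  rss at 8 (size 8, align 8) → ends 16
  cpu at 16 (size 8, align 8) → ends 24
  refcount at 24 (size 4, align 4) → ends 28
  pad 4 to align 8 for start_time
  start_time at 32 (size 8, align 8) → ends 40
  gid at 40 (size 8, align 8) → ends 48
  pid at 48 (size 4, align 4) → ends 52
  prio at 52 (size 4, align 4) → ends 56
  state at 56 (size 1, align 1) → ends 57
  tail pad 7 to reach multiple of 8
  total 64 bytes, alignment 8
packed(1) layout:
  uid at 0 (size 2, align 1) → ends 2
  rss at 2 (size 8, align 1) → ends 10
  cpu at 10 (size 8, align 1) → ends 18
  refcount at 18 (size 4, align 1) → ends 22
  start_time at 22 (size 8, align 1) → ends 30
  gid at 30 (size 8, align 1) → ends 38
  pid at 38 (size 4, align 1) → ends 42
  prio at 42 (size 4, align 1) → ends 46
  state at 46 (size 1, align 1) → ends 47
  total 47 bytes, alignment 1
64 − 47 = 17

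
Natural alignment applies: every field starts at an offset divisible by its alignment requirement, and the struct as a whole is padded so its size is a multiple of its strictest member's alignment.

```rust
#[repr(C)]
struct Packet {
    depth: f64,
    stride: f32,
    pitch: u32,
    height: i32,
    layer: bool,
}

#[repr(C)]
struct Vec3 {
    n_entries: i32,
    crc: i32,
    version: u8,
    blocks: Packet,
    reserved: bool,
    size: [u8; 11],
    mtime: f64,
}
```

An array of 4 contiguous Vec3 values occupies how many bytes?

256

Packet: @0: depth [8B, align 8] → 8; @8: stride [4B, align 4] → 12; @12: pitch [4B, align 4] → 16; @16: height [4B, align 4] → 20; @20: layer [1B, align 1] → 21; +3 tail pad (align 8); size 24, align 8
@0: n_entries [4B, align 4] → 4
@4: crc [4B, align 4] → 8
@8: version [1B, align 1] → 9
+7 pad (align 8)
@16: blocks [24B, align 8] → 40
@40: reserved [1B, align 1] → 41
@41: size [11B, align 1] → 52
+4 pad (align 8)
@56: mtime [8B, align 8] → 64
size 64, align 8
array of 4: 4 × 64 = 256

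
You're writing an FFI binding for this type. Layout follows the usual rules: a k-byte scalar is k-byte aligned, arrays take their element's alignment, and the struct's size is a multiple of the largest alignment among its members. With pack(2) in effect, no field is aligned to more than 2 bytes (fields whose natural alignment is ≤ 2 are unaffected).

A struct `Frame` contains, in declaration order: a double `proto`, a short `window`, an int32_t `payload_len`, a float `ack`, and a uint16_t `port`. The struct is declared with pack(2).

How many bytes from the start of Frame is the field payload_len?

10

proto at 0 (size 8, align 2) → ends 8
window at 8 (size 2, align 2) → ends 10
payload_len at 10 (size 4, align 2) → ends 14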